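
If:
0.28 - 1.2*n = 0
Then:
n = 0.23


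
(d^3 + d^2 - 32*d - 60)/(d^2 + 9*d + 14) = (d^2 - d - 30)/(d + 7)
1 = 1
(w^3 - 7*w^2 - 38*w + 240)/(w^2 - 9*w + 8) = (w^2 + w - 30)/(w - 1)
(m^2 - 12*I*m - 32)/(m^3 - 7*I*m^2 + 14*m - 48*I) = (m - 4*I)/(m^2 + I*m + 6)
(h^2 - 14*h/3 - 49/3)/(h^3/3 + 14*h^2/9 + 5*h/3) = 3*(3*h^2 - 14*h - 49)/(h*(3*h^2 + 14*h + 15))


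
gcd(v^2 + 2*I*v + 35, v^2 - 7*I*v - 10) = v - 5*I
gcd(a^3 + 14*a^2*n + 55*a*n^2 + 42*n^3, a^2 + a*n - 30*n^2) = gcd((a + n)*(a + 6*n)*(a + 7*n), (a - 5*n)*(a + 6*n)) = a + 6*n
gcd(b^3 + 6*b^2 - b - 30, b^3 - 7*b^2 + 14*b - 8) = b - 2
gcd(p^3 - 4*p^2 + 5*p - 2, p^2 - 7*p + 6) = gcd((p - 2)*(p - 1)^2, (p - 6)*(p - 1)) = p - 1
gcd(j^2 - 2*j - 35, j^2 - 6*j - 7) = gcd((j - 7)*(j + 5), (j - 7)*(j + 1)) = j - 7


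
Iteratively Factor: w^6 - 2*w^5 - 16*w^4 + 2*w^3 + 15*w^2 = (w + 3)*(w^5 - 5*w^4 - w^3 + 5*w^2) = w*(w + 3)*(w^4 - 5*w^3 - w^2 + 5*w) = w*(w + 1)*(w + 3)*(w^3 - 6*w^2 + 5*w) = w*(w - 5)*(w + 1)*(w + 3)*(w^2 - w) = w*(w - 5)*(w - 1)*(w + 1)*(w + 3)*(w)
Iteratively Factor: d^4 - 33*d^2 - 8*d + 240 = (d - 3)*(d^3 + 3*d^2 - 24*d - 80) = (d - 5)*(d - 3)*(d^2 + 8*d + 16) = (d - 5)*(d - 3)*(d + 4)*(d + 4)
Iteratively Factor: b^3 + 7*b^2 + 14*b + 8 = (b + 1)*(b^2 + 6*b + 8) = (b + 1)*(b + 4)*(b + 2)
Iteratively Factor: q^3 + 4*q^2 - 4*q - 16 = (q + 2)*(q^2 + 2*q - 8) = (q + 2)*(q + 4)*(q - 2)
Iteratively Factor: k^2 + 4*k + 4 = (k + 2)*(k + 2)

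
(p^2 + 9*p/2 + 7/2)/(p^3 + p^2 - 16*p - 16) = (p + 7/2)/(p^2 - 16)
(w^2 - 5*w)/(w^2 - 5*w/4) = 4*(w - 5)/(4*w - 5)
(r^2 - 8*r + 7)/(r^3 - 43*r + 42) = (r - 7)/(r^2 + r - 42)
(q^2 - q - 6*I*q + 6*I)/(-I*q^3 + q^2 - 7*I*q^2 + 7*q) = (I*q^2 + q*(6 - I) - 6)/(q*(q^2 + q*(7 + I) + 7*I))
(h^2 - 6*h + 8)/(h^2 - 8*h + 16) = (h - 2)/(h - 4)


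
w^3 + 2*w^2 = w^2*(w + 2)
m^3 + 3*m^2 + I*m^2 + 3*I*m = m*(m + 3)*(m + I)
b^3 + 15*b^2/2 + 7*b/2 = b*(b + 1/2)*(b + 7)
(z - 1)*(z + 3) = z^2 + 2*z - 3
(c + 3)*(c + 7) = c^2 + 10*c + 21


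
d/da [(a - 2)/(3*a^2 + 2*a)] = (-3*a^2 + 12*a + 4)/(a^2*(9*a^2 + 12*a + 4))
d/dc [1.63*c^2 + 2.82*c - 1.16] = 3.26*c + 2.82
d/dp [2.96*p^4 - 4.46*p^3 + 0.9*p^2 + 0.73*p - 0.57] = 11.84*p^3 - 13.38*p^2 + 1.8*p + 0.73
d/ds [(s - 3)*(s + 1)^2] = (s + 1)*(3*s - 5)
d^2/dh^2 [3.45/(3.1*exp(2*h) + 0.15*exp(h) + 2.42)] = (3.45*(6.2*exp(h) + 0.15)*(12.4*exp(h) + 0.3)*exp(h) - (42.78*exp(h) + 0.5175)*(3.1*exp(2*h) + 0.15*exp(h) + 2.42))*exp(h)/(3.1*exp(2*h) + 0.15*exp(h) + 2.42)^3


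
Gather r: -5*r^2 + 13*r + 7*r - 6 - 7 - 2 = -5*r^2 + 20*r - 15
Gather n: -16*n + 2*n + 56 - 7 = 49 - 14*n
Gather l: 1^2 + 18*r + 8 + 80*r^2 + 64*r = 80*r^2 + 82*r + 9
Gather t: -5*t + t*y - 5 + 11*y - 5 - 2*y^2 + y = t*(y - 5) - 2*y^2 + 12*y - 10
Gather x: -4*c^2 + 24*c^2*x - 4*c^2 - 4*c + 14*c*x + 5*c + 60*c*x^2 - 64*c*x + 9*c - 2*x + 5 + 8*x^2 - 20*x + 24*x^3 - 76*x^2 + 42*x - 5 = -8*c^2 + 10*c + 24*x^3 + x^2*(60*c - 68) + x*(24*c^2 - 50*c + 20)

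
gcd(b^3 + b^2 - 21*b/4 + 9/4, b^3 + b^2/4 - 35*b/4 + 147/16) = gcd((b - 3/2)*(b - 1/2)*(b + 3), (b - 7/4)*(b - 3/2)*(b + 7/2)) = b - 3/2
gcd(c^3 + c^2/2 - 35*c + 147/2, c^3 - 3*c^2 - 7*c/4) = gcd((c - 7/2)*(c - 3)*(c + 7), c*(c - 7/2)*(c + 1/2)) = c - 7/2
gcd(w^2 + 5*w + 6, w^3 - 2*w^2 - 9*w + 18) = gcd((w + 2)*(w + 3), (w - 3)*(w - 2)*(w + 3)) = w + 3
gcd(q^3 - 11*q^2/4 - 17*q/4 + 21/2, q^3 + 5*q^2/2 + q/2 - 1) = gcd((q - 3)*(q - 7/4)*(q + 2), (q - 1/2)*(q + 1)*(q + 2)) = q + 2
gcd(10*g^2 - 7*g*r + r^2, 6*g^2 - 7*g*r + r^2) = 1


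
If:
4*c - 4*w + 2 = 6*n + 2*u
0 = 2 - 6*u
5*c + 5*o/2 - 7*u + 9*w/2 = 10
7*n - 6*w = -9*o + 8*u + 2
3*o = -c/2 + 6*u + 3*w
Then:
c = -88/1073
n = -2846/3219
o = 7268/3219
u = 1/3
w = 5078/3219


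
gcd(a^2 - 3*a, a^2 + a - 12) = a - 3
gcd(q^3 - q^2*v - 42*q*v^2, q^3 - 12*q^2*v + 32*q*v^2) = q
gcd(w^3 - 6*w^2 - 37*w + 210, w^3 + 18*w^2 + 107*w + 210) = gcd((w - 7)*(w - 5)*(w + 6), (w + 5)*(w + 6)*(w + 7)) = w + 6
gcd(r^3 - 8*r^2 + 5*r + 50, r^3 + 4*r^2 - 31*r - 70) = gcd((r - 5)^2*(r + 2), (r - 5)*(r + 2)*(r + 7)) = r^2 - 3*r - 10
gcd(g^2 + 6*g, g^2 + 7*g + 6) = g + 6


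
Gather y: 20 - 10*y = 20 - 10*y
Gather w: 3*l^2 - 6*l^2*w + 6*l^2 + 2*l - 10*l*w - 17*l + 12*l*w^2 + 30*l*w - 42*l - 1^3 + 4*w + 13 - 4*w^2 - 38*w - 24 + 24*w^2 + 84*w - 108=9*l^2 - 57*l + w^2*(12*l + 20) + w*(-6*l^2 + 20*l + 50) - 120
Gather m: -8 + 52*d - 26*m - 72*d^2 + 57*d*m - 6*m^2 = -72*d^2 + 52*d - 6*m^2 + m*(57*d - 26) - 8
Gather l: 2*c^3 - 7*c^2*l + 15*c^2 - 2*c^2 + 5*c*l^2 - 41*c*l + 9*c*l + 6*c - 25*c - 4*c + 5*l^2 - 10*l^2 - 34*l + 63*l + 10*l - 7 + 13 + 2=2*c^3 + 13*c^2 - 23*c + l^2*(5*c - 5) + l*(-7*c^2 - 32*c + 39) + 8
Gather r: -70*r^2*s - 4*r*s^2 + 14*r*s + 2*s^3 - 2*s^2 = -70*r^2*s + r*(-4*s^2 + 14*s) + 2*s^3 - 2*s^2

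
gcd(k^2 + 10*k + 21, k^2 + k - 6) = k + 3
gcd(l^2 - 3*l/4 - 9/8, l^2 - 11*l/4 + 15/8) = l - 3/2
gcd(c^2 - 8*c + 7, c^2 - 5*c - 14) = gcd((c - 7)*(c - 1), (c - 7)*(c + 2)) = c - 7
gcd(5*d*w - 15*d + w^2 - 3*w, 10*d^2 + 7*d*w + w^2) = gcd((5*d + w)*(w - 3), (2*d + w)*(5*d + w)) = 5*d + w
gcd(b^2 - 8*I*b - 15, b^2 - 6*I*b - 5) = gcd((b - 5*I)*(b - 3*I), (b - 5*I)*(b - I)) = b - 5*I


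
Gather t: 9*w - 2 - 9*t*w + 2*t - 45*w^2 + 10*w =t*(2 - 9*w) - 45*w^2 + 19*w - 2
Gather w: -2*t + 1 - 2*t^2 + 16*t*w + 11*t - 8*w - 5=-2*t^2 + 9*t + w*(16*t - 8) - 4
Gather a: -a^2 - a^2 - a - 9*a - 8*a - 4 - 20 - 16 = -2*a^2 - 18*a - 40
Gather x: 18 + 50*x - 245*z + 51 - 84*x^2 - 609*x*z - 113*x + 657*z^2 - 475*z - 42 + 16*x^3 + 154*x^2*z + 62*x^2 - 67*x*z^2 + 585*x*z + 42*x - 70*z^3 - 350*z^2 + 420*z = 16*x^3 + x^2*(154*z - 22) + x*(-67*z^2 - 24*z - 21) - 70*z^3 + 307*z^2 - 300*z + 27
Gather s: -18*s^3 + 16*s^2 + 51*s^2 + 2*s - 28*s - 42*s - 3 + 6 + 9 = -18*s^3 + 67*s^2 - 68*s + 12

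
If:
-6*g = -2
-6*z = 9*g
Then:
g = 1/3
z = -1/2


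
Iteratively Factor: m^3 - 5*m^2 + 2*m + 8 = (m + 1)*(m^2 - 6*m + 8) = (m - 2)*(m + 1)*(m - 4)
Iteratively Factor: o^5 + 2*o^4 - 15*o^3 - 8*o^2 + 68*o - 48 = (o - 2)*(o^4 + 4*o^3 - 7*o^2 - 22*o + 24) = (o - 2)^2*(o^3 + 6*o^2 + 5*o - 12) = (o - 2)^2*(o + 3)*(o^2 + 3*o - 4) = (o - 2)^2*(o - 1)*(o + 3)*(o + 4)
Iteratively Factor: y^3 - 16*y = (y - 4)*(y^2 + 4*y) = (y - 4)*(y + 4)*(y)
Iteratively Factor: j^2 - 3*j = (j)*(j - 3)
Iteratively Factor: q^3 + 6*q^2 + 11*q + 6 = (q + 2)*(q^2 + 4*q + 3) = (q + 2)*(q + 3)*(q + 1)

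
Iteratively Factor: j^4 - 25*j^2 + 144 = (j - 4)*(j^3 + 4*j^2 - 9*j - 36) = (j - 4)*(j + 3)*(j^2 + j - 12) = (j - 4)*(j + 3)*(j + 4)*(j - 3)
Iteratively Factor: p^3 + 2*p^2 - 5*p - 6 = (p + 1)*(p^2 + p - 6) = (p - 2)*(p + 1)*(p + 3)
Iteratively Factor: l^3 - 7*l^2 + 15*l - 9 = (l - 3)*(l^2 - 4*l + 3) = (l - 3)^2*(l - 1)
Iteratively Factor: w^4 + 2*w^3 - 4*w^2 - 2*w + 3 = (w - 1)*(w^3 + 3*w^2 - w - 3) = (w - 1)^2*(w^2 + 4*w + 3) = (w - 1)^2*(w + 3)*(w + 1)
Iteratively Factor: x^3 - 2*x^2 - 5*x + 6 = (x - 1)*(x^2 - x - 6) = (x - 1)*(x + 2)*(x - 3)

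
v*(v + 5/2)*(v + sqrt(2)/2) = v^3 + sqrt(2)*v^2/2 + 5*v^2/2 + 5*sqrt(2)*v/4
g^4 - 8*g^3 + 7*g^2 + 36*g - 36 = (g - 6)*(g - 3)*(g - 1)*(g + 2)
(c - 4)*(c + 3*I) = c^2 - 4*c + 3*I*c - 12*I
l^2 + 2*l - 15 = (l - 3)*(l + 5)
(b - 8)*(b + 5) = b^2 - 3*b - 40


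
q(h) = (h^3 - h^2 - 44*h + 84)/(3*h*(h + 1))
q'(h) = (3*h^2 - 2*h - 44)/(3*h*(h + 1)) - (h^3 - h^2 - 44*h + 84)/(3*h*(h + 1)^2) - (h^3 - h^2 - 44*h + 84)/(3*h^2*(h + 1))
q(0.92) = 8.20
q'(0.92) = -21.35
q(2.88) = -0.81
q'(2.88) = -0.25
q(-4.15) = 4.54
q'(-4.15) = 2.94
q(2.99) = -0.83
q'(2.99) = -0.16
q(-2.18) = 21.36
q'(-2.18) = 24.61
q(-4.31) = 4.09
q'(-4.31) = 2.66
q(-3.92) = 5.27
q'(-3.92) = 3.44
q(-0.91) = -498.41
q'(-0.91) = 5151.71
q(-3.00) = 10.00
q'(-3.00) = 7.72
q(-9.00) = -1.53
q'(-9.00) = 0.64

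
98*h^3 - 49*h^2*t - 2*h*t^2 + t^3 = (-7*h + t)*(-2*h + t)*(7*h + t)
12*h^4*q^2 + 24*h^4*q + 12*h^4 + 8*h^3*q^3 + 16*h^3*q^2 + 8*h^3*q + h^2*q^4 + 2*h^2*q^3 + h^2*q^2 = (2*h + q)*(6*h + q)*(h*q + h)^2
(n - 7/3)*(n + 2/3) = n^2 - 5*n/3 - 14/9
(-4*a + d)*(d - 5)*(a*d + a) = -4*a^2*d^2 + 16*a^2*d + 20*a^2 + a*d^3 - 4*a*d^2 - 5*a*d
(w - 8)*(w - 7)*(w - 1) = w^3 - 16*w^2 + 71*w - 56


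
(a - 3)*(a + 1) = a^2 - 2*a - 3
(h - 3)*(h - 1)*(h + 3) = h^3 - h^2 - 9*h + 9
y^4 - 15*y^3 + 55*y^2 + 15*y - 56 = (y - 8)*(y - 7)*(y - 1)*(y + 1)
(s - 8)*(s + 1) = s^2 - 7*s - 8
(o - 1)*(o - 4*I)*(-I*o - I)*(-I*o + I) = -o^4 + o^3 + 4*I*o^3 + o^2 - 4*I*o^2 - o - 4*I*o + 4*I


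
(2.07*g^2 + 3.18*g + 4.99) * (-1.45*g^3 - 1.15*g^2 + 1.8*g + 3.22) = -3.0015*g^5 - 6.9915*g^4 - 7.1665*g^3 + 6.6509*g^2 + 19.2216*g + 16.0678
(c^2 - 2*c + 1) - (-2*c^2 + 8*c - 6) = 3*c^2 - 10*c + 7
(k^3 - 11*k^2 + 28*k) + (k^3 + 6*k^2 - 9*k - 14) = 2*k^3 - 5*k^2 + 19*k - 14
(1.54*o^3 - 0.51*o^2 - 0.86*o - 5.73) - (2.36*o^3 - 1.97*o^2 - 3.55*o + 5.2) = -0.82*o^3 + 1.46*o^2 + 2.69*o - 10.93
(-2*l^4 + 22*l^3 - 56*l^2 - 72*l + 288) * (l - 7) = -2*l^5 + 36*l^4 - 210*l^3 + 320*l^2 + 792*l - 2016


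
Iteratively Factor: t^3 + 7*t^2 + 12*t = (t + 4)*(t^2 + 3*t) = (t + 3)*(t + 4)*(t)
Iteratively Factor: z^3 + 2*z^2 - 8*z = (z)*(z^2 + 2*z - 8) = z*(z - 2)*(z + 4)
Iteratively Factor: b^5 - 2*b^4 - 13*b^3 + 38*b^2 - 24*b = (b - 3)*(b^4 + b^3 - 10*b^2 + 8*b) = b*(b - 3)*(b^3 + b^2 - 10*b + 8) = b*(b - 3)*(b - 1)*(b^2 + 2*b - 8) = b*(b - 3)*(b - 2)*(b - 1)*(b + 4)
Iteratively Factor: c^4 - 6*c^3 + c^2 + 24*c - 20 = (c + 2)*(c^3 - 8*c^2 + 17*c - 10) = (c - 2)*(c + 2)*(c^2 - 6*c + 5) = (c - 2)*(c - 1)*(c + 2)*(c - 5)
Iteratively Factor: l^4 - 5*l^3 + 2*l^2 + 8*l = (l - 4)*(l^3 - l^2 - 2*l) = l*(l - 4)*(l^2 - l - 2) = l*(l - 4)*(l + 1)*(l - 2)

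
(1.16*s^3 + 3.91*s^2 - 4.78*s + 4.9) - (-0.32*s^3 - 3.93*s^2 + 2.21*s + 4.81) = 1.48*s^3 + 7.84*s^2 - 6.99*s + 0.0900000000000007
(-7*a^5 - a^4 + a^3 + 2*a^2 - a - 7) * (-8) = 56*a^5 + 8*a^4 - 8*a^3 - 16*a^2 + 8*a + 56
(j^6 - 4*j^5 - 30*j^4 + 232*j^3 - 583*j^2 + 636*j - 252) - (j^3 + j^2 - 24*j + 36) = j^6 - 4*j^5 - 30*j^4 + 231*j^3 - 584*j^2 + 660*j - 288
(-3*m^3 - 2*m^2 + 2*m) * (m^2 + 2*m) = -3*m^5 - 8*m^4 - 2*m^3 + 4*m^2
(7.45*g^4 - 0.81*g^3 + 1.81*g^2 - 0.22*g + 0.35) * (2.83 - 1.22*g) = -9.089*g^5 + 22.0717*g^4 - 4.5005*g^3 + 5.3907*g^2 - 1.0496*g + 0.9905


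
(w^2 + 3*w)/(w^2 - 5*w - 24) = w/(w - 8)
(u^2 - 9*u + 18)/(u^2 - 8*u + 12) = (u - 3)/(u - 2)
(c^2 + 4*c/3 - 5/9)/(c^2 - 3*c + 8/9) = (3*c + 5)/(3*c - 8)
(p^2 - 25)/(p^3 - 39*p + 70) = (p + 5)/(p^2 + 5*p - 14)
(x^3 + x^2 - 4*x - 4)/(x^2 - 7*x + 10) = (x^2 + 3*x + 2)/(x - 5)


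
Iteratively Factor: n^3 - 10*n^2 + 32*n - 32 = (n - 4)*(n^2 - 6*n + 8) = (n - 4)^2*(n - 2)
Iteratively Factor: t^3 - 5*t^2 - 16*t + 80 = (t + 4)*(t^2 - 9*t + 20) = (t - 5)*(t + 4)*(t - 4)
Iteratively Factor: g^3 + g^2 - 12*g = (g)*(g^2 + g - 12) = g*(g - 3)*(g + 4)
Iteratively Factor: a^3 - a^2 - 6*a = (a + 2)*(a^2 - 3*a) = (a - 3)*(a + 2)*(a)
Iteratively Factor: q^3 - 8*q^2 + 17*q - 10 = (q - 2)*(q^2 - 6*q + 5) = (q - 5)*(q - 2)*(q - 1)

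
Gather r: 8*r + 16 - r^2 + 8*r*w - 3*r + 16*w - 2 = -r^2 + r*(8*w + 5) + 16*w + 14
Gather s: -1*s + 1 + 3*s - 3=2*s - 2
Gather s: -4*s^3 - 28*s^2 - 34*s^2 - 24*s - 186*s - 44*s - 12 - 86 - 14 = -4*s^3 - 62*s^2 - 254*s - 112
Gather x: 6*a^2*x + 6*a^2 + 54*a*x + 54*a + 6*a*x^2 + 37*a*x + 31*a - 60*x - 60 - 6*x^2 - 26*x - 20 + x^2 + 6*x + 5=6*a^2 + 85*a + x^2*(6*a - 5) + x*(6*a^2 + 91*a - 80) - 75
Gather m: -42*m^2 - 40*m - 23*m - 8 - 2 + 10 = -42*m^2 - 63*m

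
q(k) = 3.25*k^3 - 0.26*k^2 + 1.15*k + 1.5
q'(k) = 9.75*k^2 - 0.52*k + 1.15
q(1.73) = 19.54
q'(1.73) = 29.43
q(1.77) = 20.74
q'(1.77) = 30.78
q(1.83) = 22.65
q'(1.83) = 32.85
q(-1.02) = -3.39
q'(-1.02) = 11.82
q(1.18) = 7.83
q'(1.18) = 14.11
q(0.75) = 3.59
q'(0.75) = 6.24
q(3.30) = 119.26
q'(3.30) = 105.61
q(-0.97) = -2.83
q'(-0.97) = 10.83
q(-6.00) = -716.76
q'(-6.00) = 355.27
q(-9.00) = -2399.16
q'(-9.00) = 795.58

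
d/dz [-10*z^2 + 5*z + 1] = 5 - 20*z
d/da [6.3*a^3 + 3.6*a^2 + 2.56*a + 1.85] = 18.9*a^2 + 7.2*a + 2.56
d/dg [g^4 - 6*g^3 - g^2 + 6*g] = 4*g^3 - 18*g^2 - 2*g + 6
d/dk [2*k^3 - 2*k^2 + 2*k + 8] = 6*k^2 - 4*k + 2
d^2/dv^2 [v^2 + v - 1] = 2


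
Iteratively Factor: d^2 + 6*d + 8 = (d + 2)*(d + 4)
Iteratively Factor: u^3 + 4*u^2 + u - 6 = (u + 2)*(u^2 + 2*u - 3) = (u - 1)*(u + 2)*(u + 3)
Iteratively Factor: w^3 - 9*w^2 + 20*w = (w - 5)*(w^2 - 4*w) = w*(w - 5)*(w - 4)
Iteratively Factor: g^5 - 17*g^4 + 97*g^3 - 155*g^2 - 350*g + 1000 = (g + 2)*(g^4 - 19*g^3 + 135*g^2 - 425*g + 500) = (g - 4)*(g + 2)*(g^3 - 15*g^2 + 75*g - 125) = (g - 5)*(g - 4)*(g + 2)*(g^2 - 10*g + 25) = (g - 5)^2*(g - 4)*(g + 2)*(g - 5)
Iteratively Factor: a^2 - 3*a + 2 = (a - 1)*(a - 2)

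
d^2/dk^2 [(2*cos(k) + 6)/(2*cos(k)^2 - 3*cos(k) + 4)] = 2*(36*sin(k)^4*cos(k) + 54*sin(k)^4 + 21*sin(k)^2 + 247*cos(k)/2 - 39*cos(3*k)/2 - 2*cos(5*k) - 105)/(2*sin(k)^2 + 3*cos(k) - 6)^3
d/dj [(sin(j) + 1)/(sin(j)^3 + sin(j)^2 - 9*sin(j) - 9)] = -sin(2*j)/((sin(j) - 3)^2*(sin(j) + 3)^2)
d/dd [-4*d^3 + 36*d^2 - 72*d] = -12*d^2 + 72*d - 72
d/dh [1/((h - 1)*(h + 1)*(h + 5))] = (-(h - 1)*(h + 1) - (h - 1)*(h + 5) - (h + 1)*(h + 5))/((h - 1)^2*(h + 1)^2*(h + 5)^2)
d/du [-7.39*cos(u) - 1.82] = 7.39*sin(u)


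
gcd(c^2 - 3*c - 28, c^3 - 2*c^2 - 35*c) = c - 7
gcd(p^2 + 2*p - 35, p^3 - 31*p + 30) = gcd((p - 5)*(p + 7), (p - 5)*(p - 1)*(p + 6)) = p - 5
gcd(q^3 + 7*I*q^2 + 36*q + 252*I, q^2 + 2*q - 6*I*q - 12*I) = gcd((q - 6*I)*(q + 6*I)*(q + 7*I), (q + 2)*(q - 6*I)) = q - 6*I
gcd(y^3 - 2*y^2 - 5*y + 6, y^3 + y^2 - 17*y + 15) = y^2 - 4*y + 3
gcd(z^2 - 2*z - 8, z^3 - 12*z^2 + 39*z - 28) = z - 4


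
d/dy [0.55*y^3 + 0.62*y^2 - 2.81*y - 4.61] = 1.65*y^2 + 1.24*y - 2.81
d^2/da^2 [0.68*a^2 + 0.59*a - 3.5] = 1.36000000000000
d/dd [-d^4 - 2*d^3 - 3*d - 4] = -4*d^3 - 6*d^2 - 3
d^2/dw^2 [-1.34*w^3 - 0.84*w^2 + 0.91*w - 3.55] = -8.04*w - 1.68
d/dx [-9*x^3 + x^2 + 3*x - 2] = -27*x^2 + 2*x + 3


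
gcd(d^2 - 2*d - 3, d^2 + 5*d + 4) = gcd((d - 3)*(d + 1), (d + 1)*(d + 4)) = d + 1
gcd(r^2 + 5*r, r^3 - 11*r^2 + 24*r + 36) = 1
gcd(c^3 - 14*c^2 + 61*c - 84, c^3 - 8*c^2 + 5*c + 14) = c - 7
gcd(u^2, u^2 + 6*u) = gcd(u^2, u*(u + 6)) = u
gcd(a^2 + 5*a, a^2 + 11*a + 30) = a + 5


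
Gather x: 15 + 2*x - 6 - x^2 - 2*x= 9 - x^2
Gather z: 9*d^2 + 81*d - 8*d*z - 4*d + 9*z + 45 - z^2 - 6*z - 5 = 9*d^2 + 77*d - z^2 + z*(3 - 8*d) + 40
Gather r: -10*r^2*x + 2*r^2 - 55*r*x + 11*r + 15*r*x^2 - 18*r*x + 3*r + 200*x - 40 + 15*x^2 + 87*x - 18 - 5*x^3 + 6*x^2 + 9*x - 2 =r^2*(2 - 10*x) + r*(15*x^2 - 73*x + 14) - 5*x^3 + 21*x^2 + 296*x - 60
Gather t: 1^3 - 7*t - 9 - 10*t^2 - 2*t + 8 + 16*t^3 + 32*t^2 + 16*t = 16*t^3 + 22*t^2 + 7*t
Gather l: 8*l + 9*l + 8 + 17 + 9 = 17*l + 34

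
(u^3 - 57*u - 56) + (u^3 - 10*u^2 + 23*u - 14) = 2*u^3 - 10*u^2 - 34*u - 70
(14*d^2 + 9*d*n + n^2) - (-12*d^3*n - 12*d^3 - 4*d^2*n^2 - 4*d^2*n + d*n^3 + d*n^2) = 12*d^3*n + 12*d^3 + 4*d^2*n^2 + 4*d^2*n + 14*d^2 - d*n^3 - d*n^2 + 9*d*n + n^2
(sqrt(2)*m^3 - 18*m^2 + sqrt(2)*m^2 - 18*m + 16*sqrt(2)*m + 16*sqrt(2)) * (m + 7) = sqrt(2)*m^4 - 18*m^3 + 8*sqrt(2)*m^3 - 144*m^2 + 23*sqrt(2)*m^2 - 126*m + 128*sqrt(2)*m + 112*sqrt(2)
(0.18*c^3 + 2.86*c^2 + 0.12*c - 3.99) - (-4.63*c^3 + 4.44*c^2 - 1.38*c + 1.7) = 4.81*c^3 - 1.58*c^2 + 1.5*c - 5.69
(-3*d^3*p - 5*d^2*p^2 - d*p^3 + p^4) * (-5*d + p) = 15*d^4*p + 22*d^3*p^2 - 6*d*p^4 + p^5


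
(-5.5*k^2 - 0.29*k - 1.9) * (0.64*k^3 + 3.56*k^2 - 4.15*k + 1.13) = -3.52*k^5 - 19.7656*k^4 + 20.5766*k^3 - 11.7755*k^2 + 7.5573*k - 2.147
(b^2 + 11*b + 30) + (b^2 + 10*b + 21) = 2*b^2 + 21*b + 51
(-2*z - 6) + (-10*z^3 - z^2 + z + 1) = -10*z^3 - z^2 - z - 5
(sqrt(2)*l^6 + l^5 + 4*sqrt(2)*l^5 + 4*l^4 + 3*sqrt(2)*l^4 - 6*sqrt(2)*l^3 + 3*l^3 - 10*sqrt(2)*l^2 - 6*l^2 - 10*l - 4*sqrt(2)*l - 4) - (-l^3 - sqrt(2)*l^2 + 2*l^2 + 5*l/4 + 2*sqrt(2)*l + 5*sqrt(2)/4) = sqrt(2)*l^6 + l^5 + 4*sqrt(2)*l^5 + 4*l^4 + 3*sqrt(2)*l^4 - 6*sqrt(2)*l^3 + 4*l^3 - 9*sqrt(2)*l^2 - 8*l^2 - 45*l/4 - 6*sqrt(2)*l - 4 - 5*sqrt(2)/4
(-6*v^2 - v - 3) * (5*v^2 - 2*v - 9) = -30*v^4 + 7*v^3 + 41*v^2 + 15*v + 27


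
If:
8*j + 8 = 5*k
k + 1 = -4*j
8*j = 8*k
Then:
No Solution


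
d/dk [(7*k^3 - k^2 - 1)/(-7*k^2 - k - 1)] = (k*(2 - 21*k)*(7*k^2 + k + 1) - (14*k + 1)*(-7*k^3 + k^2 + 1))/(7*k^2 + k + 1)^2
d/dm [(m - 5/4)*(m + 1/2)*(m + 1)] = 3*m^2 + m/2 - 11/8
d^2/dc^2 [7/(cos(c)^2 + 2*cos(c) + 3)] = 7*(-8*sin(c)^4 - 12*sin(c)^2 + 27*cos(c) - 3*cos(3*c) + 24)/(2*(-sin(c)^2 + 2*cos(c) + 4)^3)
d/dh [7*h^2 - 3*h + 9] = 14*h - 3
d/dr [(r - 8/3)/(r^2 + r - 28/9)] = 9*(-9*r^2 + 48*r - 4)/(81*r^4 + 162*r^3 - 423*r^2 - 504*r + 784)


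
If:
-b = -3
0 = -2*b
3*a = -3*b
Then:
No Solution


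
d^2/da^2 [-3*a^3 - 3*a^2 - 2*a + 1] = -18*a - 6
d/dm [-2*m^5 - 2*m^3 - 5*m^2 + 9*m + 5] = -10*m^4 - 6*m^2 - 10*m + 9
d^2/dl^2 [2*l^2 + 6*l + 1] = 4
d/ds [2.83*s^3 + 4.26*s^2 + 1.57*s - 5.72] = 8.49*s^2 + 8.52*s + 1.57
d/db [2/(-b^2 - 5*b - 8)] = 2*(2*b + 5)/(b^2 + 5*b + 8)^2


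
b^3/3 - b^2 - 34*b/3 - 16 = (b/3 + 1)*(b - 8)*(b + 2)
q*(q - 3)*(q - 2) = q^3 - 5*q^2 + 6*q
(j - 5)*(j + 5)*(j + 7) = j^3 + 7*j^2 - 25*j - 175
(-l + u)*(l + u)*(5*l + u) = -5*l^3 - l^2*u + 5*l*u^2 + u^3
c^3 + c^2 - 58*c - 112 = (c - 8)*(c + 2)*(c + 7)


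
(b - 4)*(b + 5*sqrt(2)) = b^2 - 4*b + 5*sqrt(2)*b - 20*sqrt(2)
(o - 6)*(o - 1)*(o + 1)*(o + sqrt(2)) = o^4 - 6*o^3 + sqrt(2)*o^3 - 6*sqrt(2)*o^2 - o^2 - sqrt(2)*o + 6*o + 6*sqrt(2)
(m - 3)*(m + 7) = m^2 + 4*m - 21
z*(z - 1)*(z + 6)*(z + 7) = z^4 + 12*z^3 + 29*z^2 - 42*z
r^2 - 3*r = r*(r - 3)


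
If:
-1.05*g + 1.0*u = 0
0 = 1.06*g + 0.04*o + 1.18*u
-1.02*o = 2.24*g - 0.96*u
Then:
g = 0.00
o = 0.00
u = 0.00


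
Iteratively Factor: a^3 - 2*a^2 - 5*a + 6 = (a - 3)*(a^2 + a - 2) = (a - 3)*(a + 2)*(a - 1)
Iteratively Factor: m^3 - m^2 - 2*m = (m)*(m^2 - m - 2) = m*(m + 1)*(m - 2)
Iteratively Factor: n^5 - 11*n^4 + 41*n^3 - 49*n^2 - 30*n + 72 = (n - 4)*(n^4 - 7*n^3 + 13*n^2 + 3*n - 18) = (n - 4)*(n - 3)*(n^3 - 4*n^2 + n + 6) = (n - 4)*(n - 3)*(n - 2)*(n^2 - 2*n - 3) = (n - 4)*(n - 3)*(n - 2)*(n + 1)*(n - 3)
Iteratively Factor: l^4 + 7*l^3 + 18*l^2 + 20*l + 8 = (l + 1)*(l^3 + 6*l^2 + 12*l + 8) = (l + 1)*(l + 2)*(l^2 + 4*l + 4) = (l + 1)*(l + 2)^2*(l + 2)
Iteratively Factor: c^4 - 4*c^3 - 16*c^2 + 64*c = (c - 4)*(c^3 - 16*c) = (c - 4)*(c + 4)*(c^2 - 4*c) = (c - 4)^2*(c + 4)*(c)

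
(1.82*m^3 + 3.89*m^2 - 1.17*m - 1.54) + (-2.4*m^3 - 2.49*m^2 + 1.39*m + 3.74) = -0.58*m^3 + 1.4*m^2 + 0.22*m + 2.2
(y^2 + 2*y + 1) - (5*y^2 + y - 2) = -4*y^2 + y + 3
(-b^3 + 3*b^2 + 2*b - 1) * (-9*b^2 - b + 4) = 9*b^5 - 26*b^4 - 25*b^3 + 19*b^2 + 9*b - 4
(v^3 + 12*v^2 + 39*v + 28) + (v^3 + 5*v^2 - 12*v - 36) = 2*v^3 + 17*v^2 + 27*v - 8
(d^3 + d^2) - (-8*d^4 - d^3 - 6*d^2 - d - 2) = 8*d^4 + 2*d^3 + 7*d^2 + d + 2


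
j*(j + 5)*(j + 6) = j^3 + 11*j^2 + 30*j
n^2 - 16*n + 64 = (n - 8)^2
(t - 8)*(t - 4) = t^2 - 12*t + 32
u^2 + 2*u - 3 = (u - 1)*(u + 3)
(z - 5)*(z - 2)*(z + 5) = z^3 - 2*z^2 - 25*z + 50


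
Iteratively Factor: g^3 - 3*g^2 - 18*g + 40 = (g - 5)*(g^2 + 2*g - 8) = (g - 5)*(g + 4)*(g - 2)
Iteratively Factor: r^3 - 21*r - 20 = (r - 5)*(r^2 + 5*r + 4) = (r - 5)*(r + 4)*(r + 1)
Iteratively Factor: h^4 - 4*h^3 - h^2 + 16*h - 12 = (h + 2)*(h^3 - 6*h^2 + 11*h - 6) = (h - 2)*(h + 2)*(h^2 - 4*h + 3) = (h - 3)*(h - 2)*(h + 2)*(h - 1)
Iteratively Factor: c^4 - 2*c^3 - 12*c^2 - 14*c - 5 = (c - 5)*(c^3 + 3*c^2 + 3*c + 1) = (c - 5)*(c + 1)*(c^2 + 2*c + 1) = (c - 5)*(c + 1)^2*(c + 1)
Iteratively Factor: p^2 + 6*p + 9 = (p + 3)*(p + 3)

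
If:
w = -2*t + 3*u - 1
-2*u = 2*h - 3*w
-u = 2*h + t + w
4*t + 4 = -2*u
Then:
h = 27/58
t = -26/29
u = -6/29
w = 5/29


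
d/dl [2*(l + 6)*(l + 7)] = 4*l + 26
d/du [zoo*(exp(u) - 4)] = zoo*exp(u)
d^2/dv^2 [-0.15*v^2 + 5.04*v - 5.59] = -0.300000000000000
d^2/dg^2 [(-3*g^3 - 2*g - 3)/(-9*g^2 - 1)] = 18*(15*g^3 + 81*g^2 - 5*g - 3)/(729*g^6 + 243*g^4 + 27*g^2 + 1)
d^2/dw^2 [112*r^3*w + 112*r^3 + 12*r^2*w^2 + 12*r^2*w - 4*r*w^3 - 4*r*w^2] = 8*r*(3*r - 3*w - 1)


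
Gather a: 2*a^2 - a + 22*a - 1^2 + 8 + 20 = 2*a^2 + 21*a + 27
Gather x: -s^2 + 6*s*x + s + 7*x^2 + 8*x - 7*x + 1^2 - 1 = -s^2 + s + 7*x^2 + x*(6*s + 1)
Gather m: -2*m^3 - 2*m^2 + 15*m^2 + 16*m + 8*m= -2*m^3 + 13*m^2 + 24*m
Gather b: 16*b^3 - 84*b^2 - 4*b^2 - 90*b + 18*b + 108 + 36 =16*b^3 - 88*b^2 - 72*b + 144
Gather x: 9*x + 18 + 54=9*x + 72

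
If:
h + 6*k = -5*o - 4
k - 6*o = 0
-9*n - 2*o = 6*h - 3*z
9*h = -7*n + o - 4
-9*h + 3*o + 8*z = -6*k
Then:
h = -3955/5386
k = -1287/2693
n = 973/2693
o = -429/5386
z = -1179/2693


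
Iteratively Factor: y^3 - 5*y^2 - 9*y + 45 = (y + 3)*(y^2 - 8*y + 15) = (y - 5)*(y + 3)*(y - 3)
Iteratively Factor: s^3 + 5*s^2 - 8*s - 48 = (s - 3)*(s^2 + 8*s + 16) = (s - 3)*(s + 4)*(s + 4)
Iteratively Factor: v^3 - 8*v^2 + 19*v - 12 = (v - 1)*(v^2 - 7*v + 12) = (v - 4)*(v - 1)*(v - 3)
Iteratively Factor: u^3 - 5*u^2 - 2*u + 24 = (u - 3)*(u^2 - 2*u - 8) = (u - 3)*(u + 2)*(u - 4)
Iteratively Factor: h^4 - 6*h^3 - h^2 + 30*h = (h - 5)*(h^3 - h^2 - 6*h) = (h - 5)*(h - 3)*(h^2 + 2*h) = (h - 5)*(h - 3)*(h + 2)*(h)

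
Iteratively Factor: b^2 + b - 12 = (b + 4)*(b - 3)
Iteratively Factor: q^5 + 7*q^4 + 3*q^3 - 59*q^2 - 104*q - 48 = (q + 1)*(q^4 + 6*q^3 - 3*q^2 - 56*q - 48) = (q + 1)*(q + 4)*(q^3 + 2*q^2 - 11*q - 12) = (q + 1)*(q + 4)^2*(q^2 - 2*q - 3) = (q - 3)*(q + 1)*(q + 4)^2*(q + 1)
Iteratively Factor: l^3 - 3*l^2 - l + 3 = (l + 1)*(l^2 - 4*l + 3) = (l - 3)*(l + 1)*(l - 1)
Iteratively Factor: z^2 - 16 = (z - 4)*(z + 4)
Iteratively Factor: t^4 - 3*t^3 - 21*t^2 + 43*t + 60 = (t + 4)*(t^3 - 7*t^2 + 7*t + 15) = (t - 3)*(t + 4)*(t^2 - 4*t - 5) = (t - 3)*(t + 1)*(t + 4)*(t - 5)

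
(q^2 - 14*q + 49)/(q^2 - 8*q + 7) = (q - 7)/(q - 1)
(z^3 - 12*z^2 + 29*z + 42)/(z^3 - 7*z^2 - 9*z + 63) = (z^2 - 5*z - 6)/(z^2 - 9)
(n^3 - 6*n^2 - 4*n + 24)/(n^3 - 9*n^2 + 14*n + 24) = (n^2 - 4)/(n^2 - 3*n - 4)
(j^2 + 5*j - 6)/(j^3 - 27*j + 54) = (j - 1)/(j^2 - 6*j + 9)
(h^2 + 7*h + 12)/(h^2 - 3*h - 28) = (h + 3)/(h - 7)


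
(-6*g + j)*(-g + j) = 6*g^2 - 7*g*j + j^2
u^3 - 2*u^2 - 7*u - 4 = (u - 4)*(u + 1)^2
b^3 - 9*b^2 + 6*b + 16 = (b - 8)*(b - 2)*(b + 1)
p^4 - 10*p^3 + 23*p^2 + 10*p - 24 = (p - 6)*(p - 4)*(p - 1)*(p + 1)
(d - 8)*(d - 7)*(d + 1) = d^3 - 14*d^2 + 41*d + 56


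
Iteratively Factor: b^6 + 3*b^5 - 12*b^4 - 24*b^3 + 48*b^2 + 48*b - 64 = (b + 2)*(b^5 + b^4 - 14*b^3 + 4*b^2 + 40*b - 32) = (b - 2)*(b + 2)*(b^4 + 3*b^3 - 8*b^2 - 12*b + 16) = (b - 2)*(b - 1)*(b + 2)*(b^3 + 4*b^2 - 4*b - 16) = (b - 2)^2*(b - 1)*(b + 2)*(b^2 + 6*b + 8) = (b - 2)^2*(b - 1)*(b + 2)*(b + 4)*(b + 2)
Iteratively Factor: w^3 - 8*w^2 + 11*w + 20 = (w - 4)*(w^2 - 4*w - 5) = (w - 5)*(w - 4)*(w + 1)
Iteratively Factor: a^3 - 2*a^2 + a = (a - 1)*(a^2 - a) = a*(a - 1)*(a - 1)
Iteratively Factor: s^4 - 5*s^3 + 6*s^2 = (s - 3)*(s^3 - 2*s^2) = s*(s - 3)*(s^2 - 2*s) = s^2*(s - 3)*(s - 2)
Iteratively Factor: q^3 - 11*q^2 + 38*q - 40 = (q - 2)*(q^2 - 9*q + 20) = (q - 5)*(q - 2)*(q - 4)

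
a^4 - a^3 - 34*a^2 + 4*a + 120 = (a - 6)*(a - 2)*(a + 2)*(a + 5)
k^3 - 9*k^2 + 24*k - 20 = (k - 5)*(k - 2)^2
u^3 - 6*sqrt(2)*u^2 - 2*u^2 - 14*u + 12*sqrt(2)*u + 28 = (u - 2)*(u - 7*sqrt(2))*(u + sqrt(2))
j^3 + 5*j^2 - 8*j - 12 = (j - 2)*(j + 1)*(j + 6)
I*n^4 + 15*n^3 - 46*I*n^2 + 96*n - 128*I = (n - 8*I)^2*(n + 2*I)*(I*n + 1)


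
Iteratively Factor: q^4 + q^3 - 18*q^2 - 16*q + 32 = (q - 1)*(q^3 + 2*q^2 - 16*q - 32) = (q - 4)*(q - 1)*(q^2 + 6*q + 8) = (q - 4)*(q - 1)*(q + 4)*(q + 2)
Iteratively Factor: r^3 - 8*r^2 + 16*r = (r - 4)*(r^2 - 4*r) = r*(r - 4)*(r - 4)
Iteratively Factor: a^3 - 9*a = (a + 3)*(a^2 - 3*a) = a*(a + 3)*(a - 3)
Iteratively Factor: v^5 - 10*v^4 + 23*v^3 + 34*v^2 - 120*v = (v)*(v^4 - 10*v^3 + 23*v^2 + 34*v - 120) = v*(v - 5)*(v^3 - 5*v^2 - 2*v + 24) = v*(v - 5)*(v - 3)*(v^2 - 2*v - 8) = v*(v - 5)*(v - 4)*(v - 3)*(v + 2)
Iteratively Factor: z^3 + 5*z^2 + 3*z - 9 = (z + 3)*(z^2 + 2*z - 3) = (z - 1)*(z + 3)*(z + 3)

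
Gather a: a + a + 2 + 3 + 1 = 2*a + 6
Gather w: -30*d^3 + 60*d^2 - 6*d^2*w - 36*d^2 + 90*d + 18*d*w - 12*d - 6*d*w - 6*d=-30*d^3 + 24*d^2 + 72*d + w*(-6*d^2 + 12*d)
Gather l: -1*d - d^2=-d^2 - d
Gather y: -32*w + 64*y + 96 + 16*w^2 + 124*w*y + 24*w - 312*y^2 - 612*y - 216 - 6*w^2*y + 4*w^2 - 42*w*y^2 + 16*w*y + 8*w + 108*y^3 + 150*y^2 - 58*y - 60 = 20*w^2 + 108*y^3 + y^2*(-42*w - 162) + y*(-6*w^2 + 140*w - 606) - 180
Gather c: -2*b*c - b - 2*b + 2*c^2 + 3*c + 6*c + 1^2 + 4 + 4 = -3*b + 2*c^2 + c*(9 - 2*b) + 9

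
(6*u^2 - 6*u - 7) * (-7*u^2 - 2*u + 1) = -42*u^4 + 30*u^3 + 67*u^2 + 8*u - 7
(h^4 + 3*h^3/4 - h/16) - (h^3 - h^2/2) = h^4 - h^3/4 + h^2/2 - h/16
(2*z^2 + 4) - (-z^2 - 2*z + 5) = 3*z^2 + 2*z - 1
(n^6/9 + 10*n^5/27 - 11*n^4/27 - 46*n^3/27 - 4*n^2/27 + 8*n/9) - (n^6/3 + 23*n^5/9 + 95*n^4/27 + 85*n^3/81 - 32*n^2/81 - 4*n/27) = -2*n^6/9 - 59*n^5/27 - 106*n^4/27 - 223*n^3/81 + 20*n^2/81 + 28*n/27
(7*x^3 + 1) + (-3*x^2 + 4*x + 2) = 7*x^3 - 3*x^2 + 4*x + 3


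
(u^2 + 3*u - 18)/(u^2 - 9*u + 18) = (u + 6)/(u - 6)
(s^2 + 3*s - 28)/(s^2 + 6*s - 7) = (s - 4)/(s - 1)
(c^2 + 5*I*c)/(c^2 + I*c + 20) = c/(c - 4*I)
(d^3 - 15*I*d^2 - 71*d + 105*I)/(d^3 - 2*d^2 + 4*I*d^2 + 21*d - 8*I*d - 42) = (d^2 - 12*I*d - 35)/(d^2 + d*(-2 + 7*I) - 14*I)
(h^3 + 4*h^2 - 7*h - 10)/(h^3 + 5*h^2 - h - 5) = (h - 2)/(h - 1)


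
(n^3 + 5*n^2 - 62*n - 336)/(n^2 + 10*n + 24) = (n^2 - n - 56)/(n + 4)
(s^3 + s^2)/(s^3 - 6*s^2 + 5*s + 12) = s^2/(s^2 - 7*s + 12)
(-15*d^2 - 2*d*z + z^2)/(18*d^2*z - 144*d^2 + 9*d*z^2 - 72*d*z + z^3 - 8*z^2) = (-5*d + z)/(6*d*z - 48*d + z^2 - 8*z)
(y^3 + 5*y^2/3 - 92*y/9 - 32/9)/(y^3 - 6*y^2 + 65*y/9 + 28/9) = (3*y^2 + 4*y - 32)/(3*y^2 - 19*y + 28)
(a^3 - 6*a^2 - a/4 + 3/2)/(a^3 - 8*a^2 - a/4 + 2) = (a - 6)/(a - 8)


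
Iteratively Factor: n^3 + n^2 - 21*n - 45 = (n + 3)*(n^2 - 2*n - 15) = (n - 5)*(n + 3)*(n + 3)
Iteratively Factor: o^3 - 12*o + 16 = (o - 2)*(o^2 + 2*o - 8) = (o - 2)^2*(o + 4)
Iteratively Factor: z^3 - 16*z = (z + 4)*(z^2 - 4*z) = (z - 4)*(z + 4)*(z)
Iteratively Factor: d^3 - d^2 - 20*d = (d)*(d^2 - d - 20) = d*(d + 4)*(d - 5)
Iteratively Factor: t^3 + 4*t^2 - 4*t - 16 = (t - 2)*(t^2 + 6*t + 8) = (t - 2)*(t + 4)*(t + 2)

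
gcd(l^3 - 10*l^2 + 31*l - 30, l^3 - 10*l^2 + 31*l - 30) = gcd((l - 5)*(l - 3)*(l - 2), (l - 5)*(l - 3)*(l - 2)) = l^3 - 10*l^2 + 31*l - 30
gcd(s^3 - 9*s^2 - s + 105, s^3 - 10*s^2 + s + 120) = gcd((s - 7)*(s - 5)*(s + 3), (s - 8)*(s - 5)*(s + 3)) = s^2 - 2*s - 15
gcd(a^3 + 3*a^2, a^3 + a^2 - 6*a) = a^2 + 3*a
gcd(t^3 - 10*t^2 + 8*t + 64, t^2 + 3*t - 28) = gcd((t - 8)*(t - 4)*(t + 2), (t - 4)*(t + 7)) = t - 4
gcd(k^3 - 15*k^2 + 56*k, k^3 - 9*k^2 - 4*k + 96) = k - 8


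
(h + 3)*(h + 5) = h^2 + 8*h + 15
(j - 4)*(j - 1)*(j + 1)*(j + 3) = j^4 - j^3 - 13*j^2 + j + 12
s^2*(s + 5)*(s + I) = s^4 + 5*s^3 + I*s^3 + 5*I*s^2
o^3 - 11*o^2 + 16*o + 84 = (o - 7)*(o - 6)*(o + 2)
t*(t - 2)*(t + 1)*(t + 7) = t^4 + 6*t^3 - 9*t^2 - 14*t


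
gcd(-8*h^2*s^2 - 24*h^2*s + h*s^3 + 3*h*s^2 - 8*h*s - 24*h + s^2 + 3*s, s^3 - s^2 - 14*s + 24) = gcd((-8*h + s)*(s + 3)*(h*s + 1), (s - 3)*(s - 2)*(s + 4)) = 1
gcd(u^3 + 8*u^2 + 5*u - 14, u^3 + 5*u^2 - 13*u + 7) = u^2 + 6*u - 7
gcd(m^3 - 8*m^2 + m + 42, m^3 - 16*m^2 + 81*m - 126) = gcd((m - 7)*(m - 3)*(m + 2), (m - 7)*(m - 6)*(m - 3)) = m^2 - 10*m + 21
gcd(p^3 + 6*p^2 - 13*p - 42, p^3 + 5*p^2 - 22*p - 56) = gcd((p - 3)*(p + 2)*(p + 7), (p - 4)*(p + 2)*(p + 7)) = p^2 + 9*p + 14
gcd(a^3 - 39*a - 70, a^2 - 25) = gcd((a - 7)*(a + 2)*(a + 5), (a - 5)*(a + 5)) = a + 5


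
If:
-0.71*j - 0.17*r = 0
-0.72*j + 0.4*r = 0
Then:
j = 0.00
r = 0.00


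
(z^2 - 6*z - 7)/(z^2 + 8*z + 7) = (z - 7)/(z + 7)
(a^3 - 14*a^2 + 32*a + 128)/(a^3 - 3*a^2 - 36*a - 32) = (a^2 - 6*a - 16)/(a^2 + 5*a + 4)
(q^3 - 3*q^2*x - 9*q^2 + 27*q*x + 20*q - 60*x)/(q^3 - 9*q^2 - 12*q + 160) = (q^2 - 3*q*x - 4*q + 12*x)/(q^2 - 4*q - 32)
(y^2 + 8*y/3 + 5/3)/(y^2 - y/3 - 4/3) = (3*y + 5)/(3*y - 4)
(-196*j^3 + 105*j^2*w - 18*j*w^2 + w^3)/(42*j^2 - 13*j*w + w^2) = (28*j^2 - 11*j*w + w^2)/(-6*j + w)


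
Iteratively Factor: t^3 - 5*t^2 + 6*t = (t - 3)*(t^2 - 2*t) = t*(t - 3)*(t - 2)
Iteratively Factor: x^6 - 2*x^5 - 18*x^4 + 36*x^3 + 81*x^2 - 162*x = (x + 3)*(x^5 - 5*x^4 - 3*x^3 + 45*x^2 - 54*x) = (x - 2)*(x + 3)*(x^4 - 3*x^3 - 9*x^2 + 27*x) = (x - 3)*(x - 2)*(x + 3)*(x^3 - 9*x) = x*(x - 3)*(x - 2)*(x + 3)*(x^2 - 9) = x*(x - 3)^2*(x - 2)*(x + 3)*(x + 3)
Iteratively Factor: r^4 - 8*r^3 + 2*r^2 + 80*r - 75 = (r + 3)*(r^3 - 11*r^2 + 35*r - 25) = (r - 5)*(r + 3)*(r^2 - 6*r + 5) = (r - 5)*(r - 1)*(r + 3)*(r - 5)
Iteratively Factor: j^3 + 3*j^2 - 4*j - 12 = (j + 3)*(j^2 - 4) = (j + 2)*(j + 3)*(j - 2)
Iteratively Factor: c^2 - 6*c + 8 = (c - 2)*(c - 4)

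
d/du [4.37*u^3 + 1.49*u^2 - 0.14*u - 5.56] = 13.11*u^2 + 2.98*u - 0.14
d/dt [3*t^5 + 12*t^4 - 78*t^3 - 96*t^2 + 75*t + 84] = 15*t^4 + 48*t^3 - 234*t^2 - 192*t + 75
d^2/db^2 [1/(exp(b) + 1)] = (exp(b) - 1)*exp(b)/(exp(b) + 1)^3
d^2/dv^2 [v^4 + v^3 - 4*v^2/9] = 12*v^2 + 6*v - 8/9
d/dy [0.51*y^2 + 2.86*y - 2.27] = 1.02*y + 2.86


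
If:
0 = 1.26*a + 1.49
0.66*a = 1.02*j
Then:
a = -1.18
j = -0.77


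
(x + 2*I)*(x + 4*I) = x^2 + 6*I*x - 8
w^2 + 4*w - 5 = (w - 1)*(w + 5)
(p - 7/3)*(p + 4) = p^2 + 5*p/3 - 28/3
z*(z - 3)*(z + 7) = z^3 + 4*z^2 - 21*z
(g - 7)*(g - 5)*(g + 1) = g^3 - 11*g^2 + 23*g + 35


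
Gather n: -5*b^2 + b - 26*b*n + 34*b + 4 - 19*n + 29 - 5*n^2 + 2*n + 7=-5*b^2 + 35*b - 5*n^2 + n*(-26*b - 17) + 40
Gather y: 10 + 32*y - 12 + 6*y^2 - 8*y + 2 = 6*y^2 + 24*y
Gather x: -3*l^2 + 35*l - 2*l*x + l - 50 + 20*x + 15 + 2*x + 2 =-3*l^2 + 36*l + x*(22 - 2*l) - 33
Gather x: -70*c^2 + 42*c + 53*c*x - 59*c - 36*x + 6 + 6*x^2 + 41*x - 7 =-70*c^2 - 17*c + 6*x^2 + x*(53*c + 5) - 1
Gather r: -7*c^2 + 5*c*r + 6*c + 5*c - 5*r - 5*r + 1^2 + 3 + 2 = -7*c^2 + 11*c + r*(5*c - 10) + 6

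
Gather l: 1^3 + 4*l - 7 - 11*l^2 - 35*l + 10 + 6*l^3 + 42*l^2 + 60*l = 6*l^3 + 31*l^2 + 29*l + 4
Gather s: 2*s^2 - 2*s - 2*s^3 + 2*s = -2*s^3 + 2*s^2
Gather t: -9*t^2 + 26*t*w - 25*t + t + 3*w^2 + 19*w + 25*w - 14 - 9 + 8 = -9*t^2 + t*(26*w - 24) + 3*w^2 + 44*w - 15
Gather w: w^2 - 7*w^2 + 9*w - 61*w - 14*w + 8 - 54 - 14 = -6*w^2 - 66*w - 60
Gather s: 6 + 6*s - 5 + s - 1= 7*s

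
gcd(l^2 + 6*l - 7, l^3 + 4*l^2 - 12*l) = 1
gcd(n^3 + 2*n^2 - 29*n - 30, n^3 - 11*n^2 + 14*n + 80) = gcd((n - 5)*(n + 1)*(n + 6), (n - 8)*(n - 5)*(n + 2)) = n - 5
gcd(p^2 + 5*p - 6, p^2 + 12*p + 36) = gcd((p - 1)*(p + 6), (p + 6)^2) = p + 6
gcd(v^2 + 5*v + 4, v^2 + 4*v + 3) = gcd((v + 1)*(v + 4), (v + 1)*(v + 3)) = v + 1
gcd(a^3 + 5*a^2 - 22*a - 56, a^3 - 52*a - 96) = a + 2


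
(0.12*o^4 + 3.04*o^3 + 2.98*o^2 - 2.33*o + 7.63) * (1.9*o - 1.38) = 0.228*o^5 + 5.6104*o^4 + 1.4668*o^3 - 8.5394*o^2 + 17.7124*o - 10.5294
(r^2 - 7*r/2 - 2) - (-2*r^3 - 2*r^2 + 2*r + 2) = 2*r^3 + 3*r^2 - 11*r/2 - 4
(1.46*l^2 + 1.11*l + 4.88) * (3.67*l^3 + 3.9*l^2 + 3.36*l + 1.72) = 5.3582*l^5 + 9.7677*l^4 + 27.1442*l^3 + 25.2728*l^2 + 18.306*l + 8.3936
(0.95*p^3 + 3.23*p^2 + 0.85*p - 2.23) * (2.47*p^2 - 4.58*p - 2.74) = 2.3465*p^5 + 3.6271*p^4 - 15.2969*p^3 - 18.2513*p^2 + 7.8844*p + 6.1102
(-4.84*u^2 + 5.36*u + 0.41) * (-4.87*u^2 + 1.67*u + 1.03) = 23.5708*u^4 - 34.186*u^3 + 1.9693*u^2 + 6.2055*u + 0.4223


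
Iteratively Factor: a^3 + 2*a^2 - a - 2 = (a + 1)*(a^2 + a - 2) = (a - 1)*(a + 1)*(a + 2)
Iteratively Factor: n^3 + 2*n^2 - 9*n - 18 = (n - 3)*(n^2 + 5*n + 6) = (n - 3)*(n + 2)*(n + 3)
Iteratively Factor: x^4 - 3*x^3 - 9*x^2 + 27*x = (x)*(x^3 - 3*x^2 - 9*x + 27) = x*(x - 3)*(x^2 - 9) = x*(x - 3)*(x + 3)*(x - 3)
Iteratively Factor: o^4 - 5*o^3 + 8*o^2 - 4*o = (o - 1)*(o^3 - 4*o^2 + 4*o) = (o - 2)*(o - 1)*(o^2 - 2*o) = (o - 2)^2*(o - 1)*(o)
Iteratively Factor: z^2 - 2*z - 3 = (z - 3)*(z + 1)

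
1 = 1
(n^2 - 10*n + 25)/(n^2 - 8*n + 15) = (n - 5)/(n - 3)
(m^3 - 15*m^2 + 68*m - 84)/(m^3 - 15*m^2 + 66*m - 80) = (m^2 - 13*m + 42)/(m^2 - 13*m + 40)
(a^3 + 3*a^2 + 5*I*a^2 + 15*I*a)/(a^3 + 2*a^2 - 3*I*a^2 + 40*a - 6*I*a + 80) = a*(a + 3)/(a^2 + 2*a*(1 - 4*I) - 16*I)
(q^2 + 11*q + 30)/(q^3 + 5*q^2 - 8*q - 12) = (q + 5)/(q^2 - q - 2)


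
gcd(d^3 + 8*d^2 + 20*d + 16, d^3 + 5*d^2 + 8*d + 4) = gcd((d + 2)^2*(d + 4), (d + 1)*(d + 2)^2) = d^2 + 4*d + 4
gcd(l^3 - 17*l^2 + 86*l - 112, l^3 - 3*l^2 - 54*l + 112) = l^2 - 10*l + 16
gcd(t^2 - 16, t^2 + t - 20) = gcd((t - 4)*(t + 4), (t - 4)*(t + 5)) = t - 4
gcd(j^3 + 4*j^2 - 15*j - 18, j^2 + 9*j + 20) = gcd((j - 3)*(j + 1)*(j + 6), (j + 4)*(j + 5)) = 1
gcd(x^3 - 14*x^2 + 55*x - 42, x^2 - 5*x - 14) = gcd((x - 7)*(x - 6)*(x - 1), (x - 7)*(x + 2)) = x - 7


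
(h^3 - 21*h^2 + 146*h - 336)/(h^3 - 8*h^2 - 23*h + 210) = (h - 8)/(h + 5)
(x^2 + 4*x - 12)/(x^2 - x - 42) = (x - 2)/(x - 7)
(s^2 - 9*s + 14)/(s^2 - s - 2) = (s - 7)/(s + 1)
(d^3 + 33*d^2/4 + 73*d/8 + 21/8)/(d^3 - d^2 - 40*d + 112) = (8*d^2 + 10*d + 3)/(8*(d^2 - 8*d + 16))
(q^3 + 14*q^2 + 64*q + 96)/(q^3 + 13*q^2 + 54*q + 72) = (q + 4)/(q + 3)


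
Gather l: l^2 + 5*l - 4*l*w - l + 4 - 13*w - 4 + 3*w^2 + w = l^2 + l*(4 - 4*w) + 3*w^2 - 12*w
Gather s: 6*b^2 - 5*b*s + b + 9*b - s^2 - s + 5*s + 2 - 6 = 6*b^2 + 10*b - s^2 + s*(4 - 5*b) - 4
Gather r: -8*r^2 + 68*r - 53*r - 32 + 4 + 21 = -8*r^2 + 15*r - 7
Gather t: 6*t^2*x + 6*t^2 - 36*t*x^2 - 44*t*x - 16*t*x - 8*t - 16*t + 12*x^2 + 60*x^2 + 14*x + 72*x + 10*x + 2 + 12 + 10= t^2*(6*x + 6) + t*(-36*x^2 - 60*x - 24) + 72*x^2 + 96*x + 24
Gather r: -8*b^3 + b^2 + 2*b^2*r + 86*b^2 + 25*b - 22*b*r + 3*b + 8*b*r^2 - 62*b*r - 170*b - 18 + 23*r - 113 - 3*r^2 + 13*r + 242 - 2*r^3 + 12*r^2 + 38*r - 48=-8*b^3 + 87*b^2 - 142*b - 2*r^3 + r^2*(8*b + 9) + r*(2*b^2 - 84*b + 74) + 63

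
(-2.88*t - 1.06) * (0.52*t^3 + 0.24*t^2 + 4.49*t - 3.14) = -1.4976*t^4 - 1.2424*t^3 - 13.1856*t^2 + 4.2838*t + 3.3284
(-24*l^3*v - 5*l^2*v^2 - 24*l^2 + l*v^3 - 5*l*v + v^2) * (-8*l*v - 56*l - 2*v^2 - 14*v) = 192*l^4*v^2 + 1344*l^4*v + 88*l^3*v^3 + 616*l^3*v^2 + 192*l^3*v + 1344*l^3 + 2*l^2*v^4 + 14*l^2*v^3 + 88*l^2*v^2 + 616*l^2*v - 2*l*v^5 - 14*l*v^4 + 2*l*v^3 + 14*l*v^2 - 2*v^4 - 14*v^3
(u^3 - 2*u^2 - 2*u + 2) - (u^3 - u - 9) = -2*u^2 - u + 11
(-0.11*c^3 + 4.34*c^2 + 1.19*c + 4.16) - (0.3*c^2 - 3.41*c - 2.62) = -0.11*c^3 + 4.04*c^2 + 4.6*c + 6.78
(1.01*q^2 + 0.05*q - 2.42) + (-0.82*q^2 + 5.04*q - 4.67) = 0.19*q^2 + 5.09*q - 7.09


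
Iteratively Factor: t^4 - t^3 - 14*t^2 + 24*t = (t - 3)*(t^3 + 2*t^2 - 8*t) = (t - 3)*(t + 4)*(t^2 - 2*t) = t*(t - 3)*(t + 4)*(t - 2)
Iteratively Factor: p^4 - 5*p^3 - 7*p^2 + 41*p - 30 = (p - 5)*(p^3 - 7*p + 6) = (p - 5)*(p - 1)*(p^2 + p - 6) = (p - 5)*(p - 2)*(p - 1)*(p + 3)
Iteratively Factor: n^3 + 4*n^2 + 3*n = (n)*(n^2 + 4*n + 3) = n*(n + 3)*(n + 1)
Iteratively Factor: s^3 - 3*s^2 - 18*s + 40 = (s - 2)*(s^2 - s - 20) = (s - 5)*(s - 2)*(s + 4)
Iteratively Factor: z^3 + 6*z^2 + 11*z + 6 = (z + 3)*(z^2 + 3*z + 2) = (z + 2)*(z + 3)*(z + 1)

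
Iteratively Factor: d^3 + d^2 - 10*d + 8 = (d - 2)*(d^2 + 3*d - 4) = (d - 2)*(d + 4)*(d - 1)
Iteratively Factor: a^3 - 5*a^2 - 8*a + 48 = (a - 4)*(a^2 - a - 12) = (a - 4)*(a + 3)*(a - 4)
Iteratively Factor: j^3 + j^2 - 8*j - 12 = (j + 2)*(j^2 - j - 6) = (j - 3)*(j + 2)*(j + 2)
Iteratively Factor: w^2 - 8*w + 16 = (w - 4)*(w - 4)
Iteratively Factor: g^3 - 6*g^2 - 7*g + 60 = (g - 4)*(g^2 - 2*g - 15) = (g - 5)*(g - 4)*(g + 3)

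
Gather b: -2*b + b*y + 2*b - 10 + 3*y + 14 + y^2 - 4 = b*y + y^2 + 3*y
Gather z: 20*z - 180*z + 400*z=240*z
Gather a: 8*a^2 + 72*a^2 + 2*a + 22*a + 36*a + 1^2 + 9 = 80*a^2 + 60*a + 10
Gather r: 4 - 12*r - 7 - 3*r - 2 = -15*r - 5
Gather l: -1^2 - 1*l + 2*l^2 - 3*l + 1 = 2*l^2 - 4*l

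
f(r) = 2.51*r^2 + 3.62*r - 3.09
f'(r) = 5.02*r + 3.62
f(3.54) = 41.18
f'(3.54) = 21.39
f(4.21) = 56.64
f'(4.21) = 24.75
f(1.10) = 3.93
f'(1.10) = 9.14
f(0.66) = 0.39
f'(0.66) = 6.93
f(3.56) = 41.61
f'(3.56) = 21.49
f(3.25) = 35.19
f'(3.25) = 19.94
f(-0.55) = -4.32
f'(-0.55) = 0.86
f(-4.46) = 30.69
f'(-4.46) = -18.77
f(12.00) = 401.79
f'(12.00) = 63.86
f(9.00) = 232.80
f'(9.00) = 48.80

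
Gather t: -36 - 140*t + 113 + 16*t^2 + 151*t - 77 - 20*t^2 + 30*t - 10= -4*t^2 + 41*t - 10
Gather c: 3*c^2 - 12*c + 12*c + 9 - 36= 3*c^2 - 27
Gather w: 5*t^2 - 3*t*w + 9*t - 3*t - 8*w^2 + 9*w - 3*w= 5*t^2 + 6*t - 8*w^2 + w*(6 - 3*t)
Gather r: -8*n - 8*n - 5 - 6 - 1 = -16*n - 12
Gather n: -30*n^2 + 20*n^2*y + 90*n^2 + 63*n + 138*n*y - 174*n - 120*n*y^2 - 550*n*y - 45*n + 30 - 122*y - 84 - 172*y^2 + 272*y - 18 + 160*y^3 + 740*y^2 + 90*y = n^2*(20*y + 60) + n*(-120*y^2 - 412*y - 156) + 160*y^3 + 568*y^2 + 240*y - 72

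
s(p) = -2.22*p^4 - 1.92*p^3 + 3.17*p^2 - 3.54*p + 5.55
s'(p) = -8.88*p^3 - 5.76*p^2 + 6.34*p - 3.54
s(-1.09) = 12.53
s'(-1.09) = -5.79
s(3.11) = -240.23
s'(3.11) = -306.65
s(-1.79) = 10.26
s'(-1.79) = 17.59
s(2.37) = -80.63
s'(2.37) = -139.08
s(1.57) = -13.11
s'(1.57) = -42.15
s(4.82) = -1351.10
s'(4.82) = -1101.18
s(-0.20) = 6.40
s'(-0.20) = -4.97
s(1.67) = -17.73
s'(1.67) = -50.37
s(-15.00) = -105135.60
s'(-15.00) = 28575.36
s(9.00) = -15734.64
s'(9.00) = -6886.56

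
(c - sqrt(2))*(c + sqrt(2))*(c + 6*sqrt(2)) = c^3 + 6*sqrt(2)*c^2 - 2*c - 12*sqrt(2)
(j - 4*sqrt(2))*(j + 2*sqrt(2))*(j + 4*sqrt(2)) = j^3 + 2*sqrt(2)*j^2 - 32*j - 64*sqrt(2)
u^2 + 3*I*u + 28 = (u - 4*I)*(u + 7*I)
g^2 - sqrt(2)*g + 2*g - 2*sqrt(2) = (g + 2)*(g - sqrt(2))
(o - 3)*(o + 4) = o^2 + o - 12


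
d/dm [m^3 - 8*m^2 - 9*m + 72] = 3*m^2 - 16*m - 9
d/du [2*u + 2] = 2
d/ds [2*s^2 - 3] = 4*s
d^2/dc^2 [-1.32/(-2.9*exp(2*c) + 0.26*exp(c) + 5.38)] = ((0.3432 - 15.312*exp(c))*(-2.9*exp(2*c) + 0.26*exp(c) + 5.38) - 1.32*(5.8*exp(c) - 0.26)*(11.6*exp(c) - 0.52)*exp(c))*exp(c)/(-2.9*exp(2*c) + 0.26*exp(c) + 5.38)^3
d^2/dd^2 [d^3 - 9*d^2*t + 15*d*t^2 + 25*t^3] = 6*d - 18*t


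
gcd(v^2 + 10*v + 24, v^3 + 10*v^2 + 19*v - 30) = v + 6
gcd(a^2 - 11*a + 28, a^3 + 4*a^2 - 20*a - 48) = a - 4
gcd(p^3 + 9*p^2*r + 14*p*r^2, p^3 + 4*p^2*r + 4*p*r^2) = p^2 + 2*p*r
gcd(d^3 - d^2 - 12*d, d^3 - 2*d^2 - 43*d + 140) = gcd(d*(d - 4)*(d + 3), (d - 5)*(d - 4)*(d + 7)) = d - 4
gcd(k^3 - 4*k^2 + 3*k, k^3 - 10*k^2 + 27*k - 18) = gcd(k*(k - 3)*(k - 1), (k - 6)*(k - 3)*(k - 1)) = k^2 - 4*k + 3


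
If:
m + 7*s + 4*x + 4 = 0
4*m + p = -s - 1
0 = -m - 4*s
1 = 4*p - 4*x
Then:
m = -4/63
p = -16/21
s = 1/63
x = -85/84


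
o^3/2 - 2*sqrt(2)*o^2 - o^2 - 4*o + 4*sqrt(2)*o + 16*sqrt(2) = (o/2 + 1)*(o - 4)*(o - 4*sqrt(2))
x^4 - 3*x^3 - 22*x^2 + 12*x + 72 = (x - 6)*(x - 2)*(x + 2)*(x + 3)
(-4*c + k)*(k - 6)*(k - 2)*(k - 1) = -4*c*k^3 + 36*c*k^2 - 80*c*k + 48*c + k^4 - 9*k^3 + 20*k^2 - 12*k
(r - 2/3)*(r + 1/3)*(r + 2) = r^3 + 5*r^2/3 - 8*r/9 - 4/9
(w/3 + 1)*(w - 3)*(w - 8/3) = w^3/3 - 8*w^2/9 - 3*w + 8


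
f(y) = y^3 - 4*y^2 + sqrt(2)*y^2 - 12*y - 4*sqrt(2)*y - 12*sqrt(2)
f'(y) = 3*y^2 - 8*y + 2*sqrt(2)*y - 12 - 4*sqrt(2)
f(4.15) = -63.31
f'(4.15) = 12.55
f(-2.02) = -0.10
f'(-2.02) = 5.03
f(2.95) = -65.89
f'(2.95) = -6.81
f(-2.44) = -3.81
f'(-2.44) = 12.82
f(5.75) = -13.88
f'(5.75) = 51.79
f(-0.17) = -14.05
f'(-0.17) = -16.69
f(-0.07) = -15.75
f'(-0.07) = -17.28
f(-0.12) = -14.89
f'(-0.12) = -16.99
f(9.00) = 343.67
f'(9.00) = 178.80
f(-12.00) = -1905.44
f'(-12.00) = 476.40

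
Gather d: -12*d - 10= -12*d - 10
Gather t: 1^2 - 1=0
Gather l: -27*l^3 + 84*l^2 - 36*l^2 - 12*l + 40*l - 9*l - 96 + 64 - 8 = -27*l^3 + 48*l^2 + 19*l - 40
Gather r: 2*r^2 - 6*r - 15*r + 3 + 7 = 2*r^2 - 21*r + 10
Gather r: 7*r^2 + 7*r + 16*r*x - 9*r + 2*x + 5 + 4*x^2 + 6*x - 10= 7*r^2 + r*(16*x - 2) + 4*x^2 + 8*x - 5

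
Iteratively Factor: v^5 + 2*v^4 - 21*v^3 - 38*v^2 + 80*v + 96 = (v - 4)*(v^4 + 6*v^3 + 3*v^2 - 26*v - 24) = (v - 4)*(v - 2)*(v^3 + 8*v^2 + 19*v + 12) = (v - 4)*(v - 2)*(v + 3)*(v^2 + 5*v + 4) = (v - 4)*(v - 2)*(v + 1)*(v + 3)*(v + 4)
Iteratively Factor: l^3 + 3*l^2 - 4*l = (l)*(l^2 + 3*l - 4) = l*(l + 4)*(l - 1)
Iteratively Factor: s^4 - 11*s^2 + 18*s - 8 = (s - 1)*(s^3 + s^2 - 10*s + 8) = (s - 2)*(s - 1)*(s^2 + 3*s - 4) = (s - 2)*(s - 1)^2*(s + 4)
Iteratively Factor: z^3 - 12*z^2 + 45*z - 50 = (z - 2)*(z^2 - 10*z + 25) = (z - 5)*(z - 2)*(z - 5)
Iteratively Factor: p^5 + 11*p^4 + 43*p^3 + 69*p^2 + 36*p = (p + 1)*(p^4 + 10*p^3 + 33*p^2 + 36*p) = (p + 1)*(p + 3)*(p^3 + 7*p^2 + 12*p) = p*(p + 1)*(p + 3)*(p^2 + 7*p + 12) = p*(p + 1)*(p + 3)^2*(p + 4)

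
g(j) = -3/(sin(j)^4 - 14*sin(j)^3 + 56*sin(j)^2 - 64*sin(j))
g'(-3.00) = 2.31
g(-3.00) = -0.29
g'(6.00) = -0.56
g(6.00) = -0.13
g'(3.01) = 2.67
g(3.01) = 0.40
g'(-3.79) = 0.06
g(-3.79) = 0.14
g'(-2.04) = 0.02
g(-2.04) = -0.03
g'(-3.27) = 2.81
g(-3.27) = 0.41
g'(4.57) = 0.01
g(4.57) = -0.02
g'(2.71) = 0.20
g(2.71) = 0.17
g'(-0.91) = -0.04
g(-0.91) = -0.03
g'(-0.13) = -2.74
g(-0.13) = -0.32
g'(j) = -3*(-4*sin(j)^3*cos(j) + 42*sin(j)^2*cos(j) - 112*sin(j)*cos(j) + 64*cos(j))/(sin(j)^4 - 14*sin(j)^3 + 56*sin(j)^2 - 64*sin(j))^2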